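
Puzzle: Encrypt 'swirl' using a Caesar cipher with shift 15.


Shift each letter by 15: s -> h, w -> l, i -> x, r -> g, l -> a. Result: 'hlxga'.

hlxga


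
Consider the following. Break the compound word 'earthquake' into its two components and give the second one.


Split 'earthquake' into 'earth' + 'quake'. The second part is 'quake'.

quake


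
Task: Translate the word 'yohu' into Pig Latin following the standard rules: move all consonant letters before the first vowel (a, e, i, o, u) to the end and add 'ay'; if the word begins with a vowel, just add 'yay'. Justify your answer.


'yohu': move consonant cluster 'y' to end and add 'ay': 'ohuyay'.

ohuyay


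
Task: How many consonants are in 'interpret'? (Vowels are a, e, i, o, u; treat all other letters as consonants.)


Consonants in 'interpret': n, t, r, p, r, t = 6 consonants.

6


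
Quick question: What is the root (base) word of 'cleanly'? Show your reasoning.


Remove suffix '-ly' from 'cleanly' to get root 'clean'.

clean


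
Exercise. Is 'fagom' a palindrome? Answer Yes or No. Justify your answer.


Forward: 'fagom'
Reversed: 'mogaf'
They differ.

No


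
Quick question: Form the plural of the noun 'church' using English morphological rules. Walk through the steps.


Apply rule: Add -es (sibilant/fricative ending). 'church' becomes 'churches'.

churches


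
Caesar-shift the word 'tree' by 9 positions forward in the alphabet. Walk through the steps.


Shift each letter by 9: t -> c, r -> a, e -> n, e -> n. Result: 'cann'.

cann


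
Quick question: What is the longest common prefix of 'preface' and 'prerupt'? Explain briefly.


Compare from the start: 3 characters match: 'pre'. Mismatch at position 4: 'f' vs 'r'.

pre


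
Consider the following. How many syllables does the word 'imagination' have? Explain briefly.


Break 'imagination' into syllables: i-mag-i-na-tion -> i | mag | i | na | tion = 5 syllables

5 syllables


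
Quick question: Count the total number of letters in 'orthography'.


Spell out 'orthography' and number each letter: o(1), r(2), t(3), h(4), o(5), g(6), r(7), a(8), p(9), h(10), y(11). Total: 11 letters.

11


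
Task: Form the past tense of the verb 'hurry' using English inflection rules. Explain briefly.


Apply rule: Change -y to -ied. 'hurry' becomes 'hurried'.

hurried


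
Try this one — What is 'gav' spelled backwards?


Reverse 'gav' character by character: 'vag'.

vag


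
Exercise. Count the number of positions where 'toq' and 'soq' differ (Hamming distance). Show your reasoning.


Alignment:
Position 1: 't' vs 's' = DIFFER
Position 2: 'o' vs 'o' = match
Position 3: 'q' vs 'q' = match
Total differences: 1

1


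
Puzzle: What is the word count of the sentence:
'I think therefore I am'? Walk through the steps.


Split into words: I | think | therefore | I | am = 5 words.

5


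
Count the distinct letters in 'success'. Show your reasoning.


Unique letters in 'success': {c, e, s, u} = 4 distinct letters.

4


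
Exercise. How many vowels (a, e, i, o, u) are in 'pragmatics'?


Vowels in 'pragmatics': a, a, i = 3 vowels.

3


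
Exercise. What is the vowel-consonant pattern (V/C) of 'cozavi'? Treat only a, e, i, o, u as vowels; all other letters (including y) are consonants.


Letter mapping: c = C, o = V, z = C, a = V, v = C, i = V.

CVCVCV


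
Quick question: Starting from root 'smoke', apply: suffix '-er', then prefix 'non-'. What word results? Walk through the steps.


Step 1: Add suffix '-er' to 'smoke' = 'smoker'
Step 2: Add prefix 'non-' to 'smoker' = 'nonsmoker'

nonsmoker


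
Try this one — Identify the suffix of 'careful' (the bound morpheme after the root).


The word 'careful' = 'care' (root) + '-ful' (suffix). The suffix is '-ful'.

ful


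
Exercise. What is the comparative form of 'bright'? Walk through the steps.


Apply comparative formation (add -er): 'bright' -> 'brighter'.

brighter


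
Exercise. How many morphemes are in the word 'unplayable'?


Decomposition: un- (prefix) + play (root) + -able (suffix) = 3 morpheme(s)

3 morphemes


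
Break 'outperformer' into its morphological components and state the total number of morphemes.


Step 1: Identify prefix: 'out' (meaning: surpass)
Step 2: Identify root: 'perform'
Step 3: Identify suffix(es): 'er'
Decomposition: out- (prefix: surpass) + perform (root) + -er (suffix: one who)
Total morphemes: 3

3 morphemes (out- (prefix: surpass) + perform (root) + -er (suffix: one who))


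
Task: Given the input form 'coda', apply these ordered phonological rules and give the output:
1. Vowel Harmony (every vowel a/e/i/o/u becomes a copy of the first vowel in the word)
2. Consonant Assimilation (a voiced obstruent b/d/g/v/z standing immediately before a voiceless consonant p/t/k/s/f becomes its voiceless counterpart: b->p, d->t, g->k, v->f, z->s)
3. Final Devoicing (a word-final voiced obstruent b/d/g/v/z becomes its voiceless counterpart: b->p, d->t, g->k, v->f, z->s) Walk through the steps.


Starting form: 'coda'
Rule 1: Vowel Harmony: all vowels become 'o' (matching first vowel). 'coda' -> 'codo'
Rule 2: Consonant Assimilation: no voiced obstruent (b/d/g/v/z) stands immediately before a voiceless consonant (p/t/k/s/f). No change.
Rule 3: Final Devoicing: the word ends in the vowel 'o', not a consonant. No change.
Final form: 'codo'

codo


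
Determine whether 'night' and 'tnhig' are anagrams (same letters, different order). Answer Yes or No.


Sorted letters of 'night': 'ghint'
Sorted letters of 'tnhig': 'ghint'
They match.

Yes


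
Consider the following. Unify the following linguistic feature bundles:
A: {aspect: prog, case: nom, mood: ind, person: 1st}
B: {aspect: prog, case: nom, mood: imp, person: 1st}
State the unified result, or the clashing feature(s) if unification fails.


Compare features:
aspect: A=prog vs B=prog -> unified: prog
case: A=nom vs B=nom -> unified: nom
mood: A=ind vs B=imp -> CLASH
person: A=1st vs B=1st -> unified: 1st
Clash detected on feature 'mood' (ind vs imp); unification fails.

CLASH on 'mood' (ind vs imp)


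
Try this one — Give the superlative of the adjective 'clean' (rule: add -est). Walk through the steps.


Apply superlative formation (add -est): 'clean' -> 'cleanest'.

cleanest


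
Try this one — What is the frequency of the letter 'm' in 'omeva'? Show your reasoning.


Letter 'm' in 'omeva': found at position(s) 2 = 1 occurrence(s).

1


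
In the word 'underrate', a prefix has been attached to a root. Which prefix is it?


The word 'underrate' = 'under' (prefix) + 'rate' (root). The prefix is 'under'.

under


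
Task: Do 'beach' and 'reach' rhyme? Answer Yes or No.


Rime (stressed vowel + following sounds) of 'beach': -each = /iːtʃ/
Rime of 'reach': -each = /iːtʃ/
/iːtʃ/ and /iːtʃ/ are the same ending sound, so the words rhyme.

Yes


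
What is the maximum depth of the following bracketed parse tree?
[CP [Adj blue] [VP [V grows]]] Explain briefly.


Count bracket nesting levels:
'[' at pos 0: depth = 1
'[' at pos 4: depth = 2
'[' at pos 15: depth = 2
'[' at pos 19: depth = 3
Maximum depth reached: 3

3


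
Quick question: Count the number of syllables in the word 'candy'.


Break 'candy' into syllables: can-dy -> can | dy = 2 syllables

2 syllables


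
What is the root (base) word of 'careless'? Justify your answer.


Remove suffix '-less' from 'careless' to get root 'care'.

care


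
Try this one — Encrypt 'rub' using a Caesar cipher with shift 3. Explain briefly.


Shift each letter by 3: r -> u, u -> x, b -> e. Result: 'uxe'.

uxe


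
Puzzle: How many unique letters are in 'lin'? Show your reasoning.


Unique letters in 'lin': {i, l, n} = 3 distinct letters.

3


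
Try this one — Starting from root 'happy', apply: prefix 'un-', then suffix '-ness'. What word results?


Step 1: Add prefix 'un-' to 'happy' = 'unhappy'
Step 2: Add suffix '-ness' to 'unhappy' = 'unhappiness'

unhappiness


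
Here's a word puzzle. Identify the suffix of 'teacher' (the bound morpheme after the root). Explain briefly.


The word 'teacher' = 'teach' (root) + '-er' (suffix). The suffix is '-er'.

er


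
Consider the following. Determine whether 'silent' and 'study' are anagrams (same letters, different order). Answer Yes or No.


Sorted letters of 'silent': 'eilnst'
Sorted letters of 'study': 'dstuy'
They do not match.

No


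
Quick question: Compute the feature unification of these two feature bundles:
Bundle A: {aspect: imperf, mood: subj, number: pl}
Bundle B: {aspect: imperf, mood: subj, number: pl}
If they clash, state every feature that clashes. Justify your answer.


Compare features:
aspect: A=imperf vs B=imperf -> unified: imperf
mood: A=subj vs B=subj -> unified: subj
number: A=pl vs B=pl -> unified: pl
No clashes found.

Unified: {aspect: imperf, mood: subj, number: pl}


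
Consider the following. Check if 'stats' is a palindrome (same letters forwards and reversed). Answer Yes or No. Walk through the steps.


Forward: 'stats'
Reversed: 'stats'
They are identical.

Yes


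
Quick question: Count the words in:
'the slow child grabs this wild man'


Split into words: the | slow | child | grabs | this | wild | man = 7 words.

7


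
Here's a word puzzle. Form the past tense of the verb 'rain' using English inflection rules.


Apply rule: Add -ed. 'rain' becomes 'rained'.

rained


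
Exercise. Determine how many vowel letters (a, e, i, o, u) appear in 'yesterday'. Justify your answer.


Vowels in 'yesterday': e, e, a = 3 vowels.

3


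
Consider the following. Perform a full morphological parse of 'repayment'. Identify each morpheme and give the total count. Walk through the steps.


Step 1: Identify prefix: 're' (meaning: again)
Step 2: Identify root: 'pay'
Step 3: Identify suffix(es): 'ment'
Decomposition: re- (prefix: again) + pay (root) + -ment (suffix: action/result)
Total morphemes: 3

3 morphemes (re- (prefix: again) + pay (root) + -ment (suffix: action/result))


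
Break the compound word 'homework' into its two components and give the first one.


Split 'homework' into 'home' + 'work'. The first part is 'home'.

home


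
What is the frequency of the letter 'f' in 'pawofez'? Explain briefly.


Letter 'f' in 'pawofez': found at position(s) 5 = 1 occurrence(s).

1


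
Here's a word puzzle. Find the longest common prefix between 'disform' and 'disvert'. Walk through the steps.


Compare from the start: 3 characters match: 'dis'. Mismatch at position 4: 'f' vs 'v'.

dis


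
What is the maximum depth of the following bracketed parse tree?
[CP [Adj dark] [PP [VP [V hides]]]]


Count bracket nesting levels:
'[' at pos 0: depth = 1
'[' at pos 4: depth = 2
'[' at pos 15: depth = 2
'[' at pos 19: depth = 3
'[' at pos 23: depth = 4
Maximum depth reached: 4

4


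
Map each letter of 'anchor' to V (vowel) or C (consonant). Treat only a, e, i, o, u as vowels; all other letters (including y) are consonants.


Letter mapping: a = V, n = C, c = C, h = C, o = V, r = C.

VCCCVC


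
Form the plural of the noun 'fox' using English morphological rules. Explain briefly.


Apply rule: Add -es (sibilant/fricative ending). 'fox' becomes 'foxes'.

foxes


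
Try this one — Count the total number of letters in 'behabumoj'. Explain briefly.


Spell out 'behabumoj' and number each letter: b(1), e(2), h(3), a(4), b(5), u(6), m(7), o(8), j(9). Total: 9 letters.

9


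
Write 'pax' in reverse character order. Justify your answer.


Reverse 'pax' character by character: 'xap'.

xap


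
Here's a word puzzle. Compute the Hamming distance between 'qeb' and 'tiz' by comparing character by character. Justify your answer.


Alignment:
Position 1: 'q' vs 't' = DIFFER
Position 2: 'e' vs 'i' = DIFFER
Position 3: 'b' vs 'z' = DIFFER
Total differences: 3

3


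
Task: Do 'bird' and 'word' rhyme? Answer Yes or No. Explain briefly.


Rime (stressed vowel + following sounds) of 'bird': -ird = /ɜːrd/
Rime of 'word': -ord = /ɜːrd/
/ɜːrd/ and /ɜːrd/ are the same ending sound, so the words rhyme.

Yes


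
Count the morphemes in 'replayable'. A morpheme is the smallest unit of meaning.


Decomposition: re- (prefix) + play (root) + -able (suffix) = 3 morpheme(s)

3 morphemes


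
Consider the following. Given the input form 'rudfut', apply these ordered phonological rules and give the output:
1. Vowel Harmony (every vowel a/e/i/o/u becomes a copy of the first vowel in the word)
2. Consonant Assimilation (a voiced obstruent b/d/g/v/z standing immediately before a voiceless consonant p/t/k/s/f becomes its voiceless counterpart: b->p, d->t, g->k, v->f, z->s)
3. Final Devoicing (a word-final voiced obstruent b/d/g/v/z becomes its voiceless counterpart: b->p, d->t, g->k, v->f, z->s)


Starting form: 'rudfut'
Rule 1: Vowel Harmony: all vowels already match. No change.
Rule 2: Consonant Assimilation: voiced obstruent before voiceless consonant becomes voiceless ('df' -> 'tf'). 'rudfut' -> 'rutfut'
Rule 3: Final Devoicing: final consonant 't' is not one of the voiced obstruents b/d/g/v/z. No change.
Final form: 'rutfut'

rutfut


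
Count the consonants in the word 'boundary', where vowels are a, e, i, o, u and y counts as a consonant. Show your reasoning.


Consonants in 'boundary': b, n, d, r, y = 5 consonants.

5


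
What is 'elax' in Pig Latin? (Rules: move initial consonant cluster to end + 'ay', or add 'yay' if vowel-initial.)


'elax' starts with a vowel, so add 'yay': 'elaxyay'.

elaxyay


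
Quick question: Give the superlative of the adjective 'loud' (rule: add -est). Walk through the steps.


Apply superlative formation (add -est): 'loud' -> 'loudest'.

loudest


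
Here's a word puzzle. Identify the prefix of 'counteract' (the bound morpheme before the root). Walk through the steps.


The word 'counteract' = 'counter' (prefix) + 'act' (root). The prefix is 'counter'.

counter


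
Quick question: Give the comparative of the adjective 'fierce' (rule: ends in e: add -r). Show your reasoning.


Apply comparative formation (ends in e: add -r): 'fierce' -> 'fiercer'.

fiercer


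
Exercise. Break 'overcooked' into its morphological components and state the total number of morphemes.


Step 1: Identify prefix: 'over' (meaning: excessively)
Step 2: Identify root: 'cook'
Step 3: Identify suffix(es): 'ed'
Decomposition: over- (prefix: excessively) + cook (root) + -ed (suffix: past)
Total morphemes: 3

3 morphemes (over- (prefix: excessively) + cook (root) + -ed (suffix: past))


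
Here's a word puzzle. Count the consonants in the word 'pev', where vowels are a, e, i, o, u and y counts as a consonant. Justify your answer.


Consonants in 'pev': p, v = 2 consonants.

2


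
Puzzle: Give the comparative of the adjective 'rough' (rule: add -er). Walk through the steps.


Apply comparative formation (add -er): 'rough' -> 'rougher'.

rougher


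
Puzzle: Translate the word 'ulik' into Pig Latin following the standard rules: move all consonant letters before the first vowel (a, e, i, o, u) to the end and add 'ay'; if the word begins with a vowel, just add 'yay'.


'ulik' starts with a vowel, so add 'yay': 'ulikyay'.

ulikyay


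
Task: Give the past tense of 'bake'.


Apply rule: Add -d (word ends in -e). 'bake' becomes 'baked'.

baked


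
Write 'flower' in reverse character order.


Reverse 'flower' character by character: 'rewolf'.

rewolf


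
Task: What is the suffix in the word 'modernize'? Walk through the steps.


The word 'modernize' = 'modern' (root) + '-ize' (suffix). The suffix is '-ize'.

ize


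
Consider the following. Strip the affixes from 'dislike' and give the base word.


Remove prefix 'dis' from 'dislike' to get root 'like'.

like


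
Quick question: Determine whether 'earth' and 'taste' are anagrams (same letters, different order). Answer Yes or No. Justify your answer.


Sorted letters of 'earth': 'aehrt'
Sorted letters of 'taste': 'aestt'
They do not match.

No


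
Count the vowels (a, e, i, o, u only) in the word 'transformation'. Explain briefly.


Vowels in 'transformation': a, o, a, i, o = 5 vowels.

5


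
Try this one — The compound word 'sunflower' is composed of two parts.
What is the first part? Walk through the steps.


Split 'sunflower' into 'sun' + 'flower'. The first part is 'sun'.

sun


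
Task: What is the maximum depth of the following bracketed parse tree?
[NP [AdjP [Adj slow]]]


Count bracket nesting levels:
'[' at pos 0: depth = 1
'[' at pos 4: depth = 2
'[' at pos 10: depth = 3
Maximum depth reached: 3

3


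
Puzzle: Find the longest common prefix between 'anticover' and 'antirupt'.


Compare from the start: 4 characters match: 'anti'. Mismatch at position 5: 'c' vs 'r'.

anti


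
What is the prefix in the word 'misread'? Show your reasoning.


The word 'misread' = 'mis' (prefix) + 'read' (root). The prefix is 'mis'.

mis


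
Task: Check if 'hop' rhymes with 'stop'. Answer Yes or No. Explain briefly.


Rime (stressed vowel + following sounds) of 'hop': -op = /ɒp/
Rime of 'stop': -op = /ɒp/
/ɒp/ and /ɒp/ are the same ending sound, so the words rhyme.

Yes


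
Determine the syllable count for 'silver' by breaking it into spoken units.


Break 'silver' into syllables: sil-ver -> sil | ver = 2 syllables

2 syllables


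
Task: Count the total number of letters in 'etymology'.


Spell out 'etymology' and number each letter: e(1), t(2), y(3), m(4), o(5), l(6), o(7), g(8), y(9). Total: 9 letters.

9


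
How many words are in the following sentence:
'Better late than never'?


Split into words: Better | late | than | never = 4 words.

4


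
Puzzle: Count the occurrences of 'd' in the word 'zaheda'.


Letter 'd' in 'zaheda': found at position(s) 5 = 1 occurrence(s).

1


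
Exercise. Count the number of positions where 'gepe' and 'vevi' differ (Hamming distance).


Alignment:
Position 1: 'g' vs 'v' = DIFFER
Position 2: 'e' vs 'e' = match
Position 3: 'p' vs 'v' = DIFFER
Position 4: 'e' vs 'i' = DIFFER
Total differences: 3

3


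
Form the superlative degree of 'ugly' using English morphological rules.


Apply superlative formation (consonant + y: change y to i, add -est): 'ugly' -> 'ugliest'.

ugliest


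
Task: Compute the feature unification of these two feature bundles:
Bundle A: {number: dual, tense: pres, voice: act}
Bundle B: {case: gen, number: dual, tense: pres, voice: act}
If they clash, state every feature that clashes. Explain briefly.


Compare features:
case: A=_ vs B=gen -> unified: gen
number: A=dual vs B=dual -> unified: dual
tense: A=pres vs B=pres -> unified: pres
voice: A=act vs B=act -> unified: act
No clashes found.

Unified: {case: gen, number: dual, tense: pres, voice: act}


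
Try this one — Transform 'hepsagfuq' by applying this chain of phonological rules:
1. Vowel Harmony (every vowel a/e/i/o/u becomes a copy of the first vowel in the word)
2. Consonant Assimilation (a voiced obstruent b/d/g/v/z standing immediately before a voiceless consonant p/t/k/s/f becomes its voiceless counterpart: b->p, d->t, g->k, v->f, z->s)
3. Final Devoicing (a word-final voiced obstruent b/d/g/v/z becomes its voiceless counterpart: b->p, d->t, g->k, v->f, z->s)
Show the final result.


Starting form: 'hepsagfuq'
Rule 1: Vowel Harmony: all vowels become 'e' (matching first vowel). 'hepsagfuq' -> 'hepsegfeq'
Rule 2: Consonant Assimilation: voiced obstruent before voiceless consonant becomes voiceless ('gf' -> 'kf'). 'hepsegfeq' -> 'hepsekfeq'
Rule 3: Final Devoicing: final consonant 'q' is not one of the voiced obstruents b/d/g/v/z. No change.
Final form: 'hepsekfeq'

hepsekfeq


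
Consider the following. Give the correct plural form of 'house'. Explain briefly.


Apply rule: Add -s. 'house' becomes 'houses'.

houses


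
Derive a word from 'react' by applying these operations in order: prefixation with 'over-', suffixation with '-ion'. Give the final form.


Step 1: Add prefix 'over-' to 'react' = 'overreact'
Step 2: Add suffix '-ion' to 'overreact' = 'overreaction'

overreaction


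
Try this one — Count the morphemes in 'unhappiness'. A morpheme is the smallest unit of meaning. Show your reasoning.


Decomposition: un- (prefix) + happy (root) + -ness (suffix) = 3 morpheme(s)

3 morphemes


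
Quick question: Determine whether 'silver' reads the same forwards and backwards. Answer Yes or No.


Forward: 'silver'
Reversed: 'revlis'
They differ.

No


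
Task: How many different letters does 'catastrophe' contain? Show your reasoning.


Unique letters in 'catastrophe': {a, c, e, h, o, p, r, s, t} = 9 distinct letters.

9


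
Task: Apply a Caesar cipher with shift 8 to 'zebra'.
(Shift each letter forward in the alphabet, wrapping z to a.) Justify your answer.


Shift each letter by 8: z -> h, e -> m, b -> j, r -> z, a -> i. Result: 'hmjzi'.

hmjzi


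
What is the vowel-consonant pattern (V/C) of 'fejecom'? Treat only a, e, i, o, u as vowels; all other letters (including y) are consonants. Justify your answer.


Letter mapping: f = C, e = V, j = C, e = V, c = C, o = V, m = C.

CVCVCVC


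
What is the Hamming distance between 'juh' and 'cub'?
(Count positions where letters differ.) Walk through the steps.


Alignment:
Position 1: 'j' vs 'c' = DIFFER
Position 2: 'u' vs 'u' = match
Position 3: 'h' vs 'b' = DIFFER
Total differences: 2

2


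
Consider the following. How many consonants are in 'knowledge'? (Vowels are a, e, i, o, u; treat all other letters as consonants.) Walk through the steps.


Consonants in 'knowledge': k, n, w, l, d, g = 6 consonants.

6


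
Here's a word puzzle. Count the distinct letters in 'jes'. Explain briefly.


Unique letters in 'jes': {e, j, s} = 3 distinct letters.

3


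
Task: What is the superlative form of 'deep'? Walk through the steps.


Apply superlative formation (add -est): 'deep' -> 'deepest'.

deepest


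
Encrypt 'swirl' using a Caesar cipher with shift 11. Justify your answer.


Shift each letter by 11: s -> d, w -> h, i -> t, r -> c, l -> w. Result: 'dhtcw'.

dhtcw


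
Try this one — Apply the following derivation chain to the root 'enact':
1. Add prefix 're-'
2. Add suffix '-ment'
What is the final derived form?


Step 1: Add prefix 're-' to 'enact' = 'reenact'
Step 2: Add suffix '-ment' to 'reenact' = 'reenactment'

reenactment


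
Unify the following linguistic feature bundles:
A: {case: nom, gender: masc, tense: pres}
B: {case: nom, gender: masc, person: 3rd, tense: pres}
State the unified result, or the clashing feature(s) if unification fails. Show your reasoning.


Compare features:
case: A=nom vs B=nom -> unified: nom
gender: A=masc vs B=masc -> unified: masc
person: A=_ vs B=3rd -> unified: 3rd
tense: A=pres vs B=pres -> unified: pres
No clashes found.

Unified: {case: nom, gender: masc, person: 3rd, tense: pres}


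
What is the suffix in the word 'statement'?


The word 'statement' = 'state' (root) + '-ment' (suffix). The suffix is '-ment'.

ment


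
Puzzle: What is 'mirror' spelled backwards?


Reverse 'mirror' character by character: 'rorrim'.

rorrim


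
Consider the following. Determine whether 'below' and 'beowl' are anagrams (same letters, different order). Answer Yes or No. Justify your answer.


Sorted letters of 'below': 'below'
Sorted letters of 'beowl': 'below'
They match.

Yes


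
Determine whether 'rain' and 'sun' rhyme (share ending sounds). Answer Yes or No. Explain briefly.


Rime (stressed vowel + following sounds) of 'rain': -ain = /eɪn/
Rime of 'sun': -un = /ʌn/
/eɪn/ and /ʌn/ are different ending sounds, so the words do not rhyme.

No


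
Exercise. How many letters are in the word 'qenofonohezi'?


Spell out 'qenofonohezi' and number each letter: q(1), e(2), n(3), o(4), f(5), o(6), n(7), o(8), h(9), e(10), z(11), i(12). Total: 12 letters.

12


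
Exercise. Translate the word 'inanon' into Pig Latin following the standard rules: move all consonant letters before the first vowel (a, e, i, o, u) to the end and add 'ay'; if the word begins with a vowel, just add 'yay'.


'inanon' starts with a vowel, so add 'yay': 'inanonyay'.

inanonyay


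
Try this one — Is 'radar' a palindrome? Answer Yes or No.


Forward: 'radar'
Reversed: 'radar'
They are identical.

Yes


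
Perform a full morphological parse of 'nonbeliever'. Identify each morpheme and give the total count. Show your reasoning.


Step 1: Identify prefix: 'non' (meaning: not)
Step 2: Identify root: 'believe'
Step 3: Identify suffix(es): 'er'
Decomposition: non- (prefix: not) + believe (root) + -er (suffix: one who)
Total morphemes: 3

3 morphemes (non- (prefix: not) + believe (root) + -er (suffix: one who))


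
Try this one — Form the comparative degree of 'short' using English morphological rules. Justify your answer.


Apply comparative formation (add -er): 'short' -> 'shorter'.

shorter


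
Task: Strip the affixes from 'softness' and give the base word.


Remove suffix '-ness' from 'softness' to get root 'soft'.

soft


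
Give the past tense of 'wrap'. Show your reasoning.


Apply rule: Double final consonant and add -ed. 'wrap' becomes 'wrapped'.

wrapped


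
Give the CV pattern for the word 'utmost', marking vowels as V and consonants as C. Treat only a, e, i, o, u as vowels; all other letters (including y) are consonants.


Letter mapping: u = V, t = C, m = C, o = V, s = C, t = C.

VCCVCC


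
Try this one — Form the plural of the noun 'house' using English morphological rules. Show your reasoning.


Apply rule: Add -s. 'house' becomes 'houses'.

houses


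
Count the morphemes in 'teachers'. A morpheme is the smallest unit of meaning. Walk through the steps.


Decomposition: teach (root) + -er (suffix) + -s (plural) = 3 morpheme(s)

3 morphemes


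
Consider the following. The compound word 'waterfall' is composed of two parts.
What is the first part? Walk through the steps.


Split 'waterfall' into 'water' + 'fall'. The first part is 'water'.

water


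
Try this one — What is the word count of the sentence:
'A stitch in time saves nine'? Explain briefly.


Split into words: A | stitch | in | time | saves | nine = 6 words.

6


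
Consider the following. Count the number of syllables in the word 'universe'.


Break 'universe' into syllables: u-ni-verse -> u | ni | verse = 3 syllables

3 syllables


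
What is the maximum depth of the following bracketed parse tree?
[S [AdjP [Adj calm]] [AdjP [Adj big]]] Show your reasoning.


Count bracket nesting levels:
'[' at pos 0: depth = 1
'[' at pos 3: depth = 2
'[' at pos 9: depth = 3
'[' at pos 21: depth = 2
'[' at pos 27: depth = 3
Maximum depth reached: 3

3


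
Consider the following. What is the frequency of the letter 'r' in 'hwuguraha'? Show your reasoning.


Letter 'r' in 'hwuguraha': found at position(s) 6 = 1 occurrence(s).

1


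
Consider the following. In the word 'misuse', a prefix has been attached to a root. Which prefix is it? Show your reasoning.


The word 'misuse' = 'mis' (prefix) + 'use' (root). The prefix is 'mis'.

mis


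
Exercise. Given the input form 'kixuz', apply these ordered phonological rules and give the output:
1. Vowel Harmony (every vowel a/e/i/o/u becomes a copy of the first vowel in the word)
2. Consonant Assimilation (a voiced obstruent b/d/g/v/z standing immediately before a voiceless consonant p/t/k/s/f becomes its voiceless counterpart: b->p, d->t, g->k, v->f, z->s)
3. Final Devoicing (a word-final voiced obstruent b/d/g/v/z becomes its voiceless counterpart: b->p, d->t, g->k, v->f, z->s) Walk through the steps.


Starting form: 'kixuz'
Rule 1: Vowel Harmony: all vowels become 'i' (matching first vowel). 'kixuz' -> 'kixiz'
Rule 2: Consonant Assimilation: no voiced obstruent (b/d/g/v/z) stands immediately before a voiceless consonant (p/t/k/s/f). No change.
Rule 3: Final Devoicing: word-final voiced obstruent 'z' becomes voiceless 's'. 'kixiz' -> 'kixis'
Final form: 'kixis'

kixis


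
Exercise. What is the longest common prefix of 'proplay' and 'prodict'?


Compare from the start: 3 characters match: 'pro'. Mismatch at position 4: 'p' vs 'd'.

pro


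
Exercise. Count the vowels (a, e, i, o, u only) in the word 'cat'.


Vowels in 'cat': a = 1 vowels.

1


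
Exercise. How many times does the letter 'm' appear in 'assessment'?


Letter 'm' in 'assessment': found at position(s) 7 = 1 occurrence(s).

1


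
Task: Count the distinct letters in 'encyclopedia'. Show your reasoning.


Unique letters in 'encyclopedia': {a, c, d, e, i, l, n, o, p, y} = 10 distinct letters.

10


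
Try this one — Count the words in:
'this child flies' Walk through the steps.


Split into words: this | child | flies = 3 words.

3


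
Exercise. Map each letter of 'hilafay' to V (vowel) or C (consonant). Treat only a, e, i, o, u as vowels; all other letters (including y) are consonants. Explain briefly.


Letter mapping: h = C, i = V, l = C, a = V, f = C, a = V, y = C.

CVCVCVC


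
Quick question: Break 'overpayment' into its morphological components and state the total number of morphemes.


Step 1: Identify prefix: 'over' (meaning: excessively)
Step 2: Identify root: 'pay'
Step 3: Identify suffix(es): 'ment'
Decomposition: over- (prefix: excessively) + pay (root) + -ment (suffix: action/result)
Total morphemes: 3

3 morphemes (over- (prefix: excessively) + pay (root) + -ment (suffix: action/result))


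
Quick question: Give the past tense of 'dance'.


Apply rule: Add -d (word ends in -e). 'dance' becomes 'danced'.

danced


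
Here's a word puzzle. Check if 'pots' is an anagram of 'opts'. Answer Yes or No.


Sorted letters of 'pots': 'opst'
Sorted letters of 'opts': 'opst'
They match.

Yes


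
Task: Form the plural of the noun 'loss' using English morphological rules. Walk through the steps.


Apply rule: Add -es (sibilant/fricative ending). 'loss' becomes 'losses'.

losses


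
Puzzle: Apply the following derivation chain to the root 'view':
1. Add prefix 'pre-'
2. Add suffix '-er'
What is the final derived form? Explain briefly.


Step 1: Add prefix 'pre-' to 'view' = 'preview'
Step 2: Add suffix '-er' to 'preview' = 'previewer'

previewer


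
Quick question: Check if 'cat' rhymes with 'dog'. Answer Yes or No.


Rime (stressed vowel + following sounds) of 'cat': -at = /æt/
Rime of 'dog': -og = /ɒg/
/æt/ and /ɒg/ are different ending sounds, so the words do not rhyme.

No


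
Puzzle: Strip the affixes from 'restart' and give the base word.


Remove prefix 're' from 'restart' to get root 'start'.

start


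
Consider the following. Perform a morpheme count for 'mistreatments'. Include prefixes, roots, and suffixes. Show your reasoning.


Decomposition: mis- (prefix) + treat (root) + -ment (suffix) + -s (plural) = 4 morpheme(s)

4 morphemes


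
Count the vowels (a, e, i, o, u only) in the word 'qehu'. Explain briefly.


Vowels in 'qehu': e, u = 2 vowels.

2


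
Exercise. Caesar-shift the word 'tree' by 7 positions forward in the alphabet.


Shift each letter by 7: t -> a, r -> y, e -> l, e -> l. Result: 'ayll'.

ayll


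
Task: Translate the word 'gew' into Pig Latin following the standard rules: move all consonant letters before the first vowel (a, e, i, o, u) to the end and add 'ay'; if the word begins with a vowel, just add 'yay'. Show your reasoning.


'gew': move consonant cluster 'g' to end and add 'ay': 'ewgay'.

ewgay


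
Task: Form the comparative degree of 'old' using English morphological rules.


Apply comparative formation (add -er): 'old' -> 'older'.

older


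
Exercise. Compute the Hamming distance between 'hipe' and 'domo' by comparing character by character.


Alignment:
Position 1: 'h' vs 'd' = DIFFER
Position 2: 'i' vs 'o' = DIFFER
Position 3: 'p' vs 'm' = DIFFER
Position 4: 'e' vs 'o' = DIFFER
Total differences: 4

4


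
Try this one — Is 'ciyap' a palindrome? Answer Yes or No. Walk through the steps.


Forward: 'ciyap'
Reversed: 'payic'
They differ.

No


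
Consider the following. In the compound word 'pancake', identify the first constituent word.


Split 'pancake' into 'pan' + 'cake'. The first part is 'pan'.

pan


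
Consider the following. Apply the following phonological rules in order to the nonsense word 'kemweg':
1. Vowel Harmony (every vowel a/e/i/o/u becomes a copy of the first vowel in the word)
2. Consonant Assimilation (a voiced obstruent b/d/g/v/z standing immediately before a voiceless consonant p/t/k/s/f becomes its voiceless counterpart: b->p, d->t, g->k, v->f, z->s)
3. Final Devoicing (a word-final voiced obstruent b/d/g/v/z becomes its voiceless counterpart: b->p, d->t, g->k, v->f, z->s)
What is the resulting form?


Starting form: 'kemweg'
Rule 1: Vowel Harmony: all vowels already match. No change.
Rule 2: Consonant Assimilation: no voiced obstruent (b/d/g/v/z) stands immediately before a voiceless consonant (p/t/k/s/f). No change.
Rule 3: Final Devoicing: word-final voiced obstruent 'g' becomes voiceless 'k'. 'kemweg' -> 'kemwek'
Final form: 'kemwek'

kemwek


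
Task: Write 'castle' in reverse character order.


Reverse 'castle' character by character: 'eltsac'.

eltsac


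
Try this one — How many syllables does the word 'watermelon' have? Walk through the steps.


Break 'watermelon' into syllables: wa-ter-mel-on -> wa | ter | mel | on = 4 syllables

4 syllables


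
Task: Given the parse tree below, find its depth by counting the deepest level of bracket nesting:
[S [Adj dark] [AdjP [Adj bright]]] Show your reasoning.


Count bracket nesting levels:
'[' at pos 0: depth = 1
'[' at pos 3: depth = 2
'[' at pos 14: depth = 2
'[' at pos 20: depth = 3
Maximum depth reached: 3

3


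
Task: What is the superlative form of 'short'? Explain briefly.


Apply superlative formation (add -est): 'short' -> 'shortest'.

shortest


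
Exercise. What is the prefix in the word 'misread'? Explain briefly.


The word 'misread' = 'mis' (prefix) + 'read' (root). The prefix is 'mis'.

mis


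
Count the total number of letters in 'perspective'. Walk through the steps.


Spell out 'perspective' and number each letter: p(1), e(2), r(3), s(4), p(5), e(6), c(7), t(8), i(9), v(10), e(11). Total: 11 letters.

11


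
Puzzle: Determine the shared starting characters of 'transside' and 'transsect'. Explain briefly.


Compare from the start: 6 characters match: 'transs'. Mismatch at position 7: 'i' vs 'e'.

transs


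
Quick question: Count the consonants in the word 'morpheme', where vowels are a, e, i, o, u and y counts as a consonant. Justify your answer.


Consonants in 'morpheme': m, r, p, h, m = 5 consonants.

5


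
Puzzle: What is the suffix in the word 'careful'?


The word 'careful' = 'care' (root) + '-ful' (suffix). The suffix is '-ful'.

ful


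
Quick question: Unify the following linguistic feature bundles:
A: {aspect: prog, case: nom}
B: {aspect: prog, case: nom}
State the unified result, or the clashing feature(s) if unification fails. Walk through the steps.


Compare features:
aspect: A=prog vs B=prog -> unified: prog
case: A=nom vs B=nom -> unified: nom
No clashes found.

Unified: {aspect: prog, case: nom}


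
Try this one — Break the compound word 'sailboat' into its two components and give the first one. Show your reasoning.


Split 'sailboat' into 'sail' + 'boat'. The first part is 'sail'.

sail


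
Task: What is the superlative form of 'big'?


Apply superlative formation (double final consonant, add -est): 'big' -> 'biggest'.

biggest


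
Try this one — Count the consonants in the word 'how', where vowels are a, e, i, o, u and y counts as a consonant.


Consonants in 'how': h, w = 2 consonants.

2


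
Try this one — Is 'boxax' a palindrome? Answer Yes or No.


Forward: 'boxax'
Reversed: 'xaxob'
They differ.

No


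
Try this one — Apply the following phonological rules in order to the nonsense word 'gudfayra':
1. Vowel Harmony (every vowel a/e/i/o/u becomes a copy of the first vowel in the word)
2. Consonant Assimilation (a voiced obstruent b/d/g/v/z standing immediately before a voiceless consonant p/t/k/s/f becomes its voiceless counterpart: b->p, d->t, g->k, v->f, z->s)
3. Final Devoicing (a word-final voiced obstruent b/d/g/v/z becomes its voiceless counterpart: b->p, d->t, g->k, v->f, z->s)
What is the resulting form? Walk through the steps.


Starting form: 'gudfayra'
Rule 1: Vowel Harmony: all vowels become 'u' (matching first vowel). 'gudfayra' -> 'gudfuyru'
Rule 2: Consonant Assimilation: voiced obstruent before voiceless consonant becomes voiceless ('df' -> 'tf'). 'gudfuyru' -> 'gutfuyru'
Rule 3: Final Devoicing: the word ends in the vowel 'u', not a consonant. No change.
Final form: 'gutfuyru'

gutfuyru


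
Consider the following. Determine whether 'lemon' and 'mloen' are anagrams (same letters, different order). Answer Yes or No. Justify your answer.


Sorted letters of 'lemon': 'elmno'
Sorted letters of 'mloen': 'elmno'
They match.

Yes


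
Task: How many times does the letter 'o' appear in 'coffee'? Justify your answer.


Letter 'o' in 'coffee': found at position(s) 2 = 1 occurrence(s).

1


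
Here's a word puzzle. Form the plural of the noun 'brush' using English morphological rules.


Apply rule: Add -es (sibilant/fricative ending). 'brush' becomes 'brushes'.

brushes


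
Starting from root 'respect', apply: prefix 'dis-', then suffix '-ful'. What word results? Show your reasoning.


Step 1: Add prefix 'dis-' to 'respect' = 'disrespect'
Step 2: Add suffix '-ful' to 'disrespect' = 'disrespectful'

disrespectful


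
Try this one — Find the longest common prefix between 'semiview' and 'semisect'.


Compare from the start: 4 characters match: 'semi'. Mismatch at position 5: 'v' vs 's'.

semi


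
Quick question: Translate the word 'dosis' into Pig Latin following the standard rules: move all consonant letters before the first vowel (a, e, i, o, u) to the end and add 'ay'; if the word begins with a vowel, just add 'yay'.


'dosis': move consonant cluster 'd' to end and add 'ay': 'osisday'.

osisday


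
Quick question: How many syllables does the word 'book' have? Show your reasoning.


Break 'book' into syllables: book -> book = 1 syllable

1 syllable


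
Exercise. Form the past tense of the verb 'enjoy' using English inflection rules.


Apply rule: Add -ed. 'enjoy' becomes 'enjoyed'.

enjoyed


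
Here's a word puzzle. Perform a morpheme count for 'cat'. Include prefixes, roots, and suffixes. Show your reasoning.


Decomposition: cat (free morpheme) = 1 morpheme(s)

1 morphemes


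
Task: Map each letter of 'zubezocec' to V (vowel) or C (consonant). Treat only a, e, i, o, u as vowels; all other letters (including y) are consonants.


Letter mapping: z = C, u = V, b = C, e = V, z = C, o = V, c = C, e = V, c = C.

CVCVCVCVC


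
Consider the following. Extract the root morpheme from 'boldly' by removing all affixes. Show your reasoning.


Remove suffix '-ly' from 'boldly' to get root 'bold'.

bold


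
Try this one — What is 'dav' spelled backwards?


Reverse 'dav' character by character: 'vad'.

vad


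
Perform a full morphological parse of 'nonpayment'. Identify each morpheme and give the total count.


Step 1: Identify prefix: 'non' (meaning: not)
Step 2: Identify root: 'pay'
Step 3: Identify suffix(es): 'ment'
Decomposition: non- (prefix: not) + pay (root) + -ment (suffix: action/result)
Total morphemes: 3

3 morphemes (non- (prefix: not) + pay (root) + -ment (suffix: action/result))
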